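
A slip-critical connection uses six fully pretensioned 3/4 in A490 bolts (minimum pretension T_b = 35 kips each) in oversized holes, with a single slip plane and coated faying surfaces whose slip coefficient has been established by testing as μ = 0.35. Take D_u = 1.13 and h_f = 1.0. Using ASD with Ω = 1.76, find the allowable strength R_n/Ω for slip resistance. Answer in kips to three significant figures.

47.2 kips

R_n = μ · D_u · h_f · T_b · n_s · n_b = 0.35 × 1.13 × 1.0 × 35 × 1 × 6 = 83.05 kips.
Allowable strength R_n/Ω = 83.05 / 1.76 = 47.2 kips.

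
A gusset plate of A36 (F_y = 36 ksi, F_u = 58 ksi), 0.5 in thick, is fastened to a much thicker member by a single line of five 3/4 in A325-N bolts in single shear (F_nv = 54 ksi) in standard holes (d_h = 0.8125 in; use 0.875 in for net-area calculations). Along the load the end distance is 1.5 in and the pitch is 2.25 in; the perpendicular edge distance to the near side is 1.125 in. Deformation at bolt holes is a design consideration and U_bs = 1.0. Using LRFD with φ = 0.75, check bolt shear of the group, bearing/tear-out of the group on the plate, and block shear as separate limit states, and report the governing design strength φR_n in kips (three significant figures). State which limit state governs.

Bolt shear: A_b = π·0.75²/4 = 0.4418 in²; R_n = 54 × 0.4418 × 5 × 1 = 119.3 kips → 0.75 × 119.3 = 89.5 kips.
Bearing: edge l_c = 1.094, r_n = 38.06 kips; interior l_c = 1.438, r_n = 50.02 kips; R_n = 38.06 + 4·50.02 = 238.2 kips → 179 kips.
Block shear: A_gv = 5.25, A_nv = 3.281, A_nt = 0.3438 in²; R_n = min(0.6F_uA_nv, 0.6F_yA_gv) + U_bs·F_u·A_nt = 133.3 kips → 100 kips.
Bolt shear governs: 89.5 kips.

89.5 kips (bolt shear governs)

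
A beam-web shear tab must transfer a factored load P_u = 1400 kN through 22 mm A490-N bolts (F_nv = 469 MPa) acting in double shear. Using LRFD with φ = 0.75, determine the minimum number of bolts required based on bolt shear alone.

6 bolts

A_b = π·22²/4 = 380.1 mm².
Per-bolt design strength φR_n = 0.75 × 469 × 380.1 × 2 / 1000 = 267.4 kN.
n ≥ 1400 / 267.4 = 5.235 → use 6 bolts.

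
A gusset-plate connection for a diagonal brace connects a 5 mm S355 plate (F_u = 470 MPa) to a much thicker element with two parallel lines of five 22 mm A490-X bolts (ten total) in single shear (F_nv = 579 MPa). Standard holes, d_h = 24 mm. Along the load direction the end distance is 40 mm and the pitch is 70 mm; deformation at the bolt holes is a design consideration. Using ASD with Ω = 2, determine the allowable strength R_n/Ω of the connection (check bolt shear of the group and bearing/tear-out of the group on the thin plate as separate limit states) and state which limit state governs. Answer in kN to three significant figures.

575 kN (bearing governs)

Bolt shear: A_b = π·22²/4 = 380.1 mm²; R_n = 579 × 380.1 × 10 × 1 / 1000 = 2201 kN → 2201 / 2 = 1100 kN.
Bearing (1.2 l_c t F_u ≤ 2.4 d t F_u): upper limit = 2.4·22·5·470 / 1000 = 124.1 kN.
  Edge l_c = 40 − 24/2 = 28 → r_n = 78.96 kN; interior l_c = 70 − 24 = 46 → r_n = 124.1 kN.
  R_n,bearing = 2·78.96 + 8·124.1 = 1151 kN → 1151 / 2 = 575 kN.
Bearing governs: 575 kN.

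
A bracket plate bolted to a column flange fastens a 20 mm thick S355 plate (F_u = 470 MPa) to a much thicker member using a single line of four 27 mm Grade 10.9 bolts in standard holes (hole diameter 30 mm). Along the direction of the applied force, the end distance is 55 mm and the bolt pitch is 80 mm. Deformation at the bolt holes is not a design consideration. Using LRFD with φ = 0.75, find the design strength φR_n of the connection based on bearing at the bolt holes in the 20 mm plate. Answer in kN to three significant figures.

Per bolt r_n = 1.5 l_c t F_u ≤ 3.0 d t F_u; upper limit = 3.0 × 27 × 20 × 470 / 1000 = 761.4 kN.
Edge bolt: l_c = 55 − 30/2 = 40 mm → 1.5 × 40 × 20 × 470 / 1000 = 564 → r_n = 564 kN.
Interior bolts: l_c = 80 − 30 = 50 mm → 1.5 × 50 × 20 × 470 / 1000 = 705 → r_n = 705 kN.
R_n = 1 × 564 + 3 × 705 = 2679 kN.
Design strength φR_n = 0.75 × 2679 = 2010 kN.

2010 kN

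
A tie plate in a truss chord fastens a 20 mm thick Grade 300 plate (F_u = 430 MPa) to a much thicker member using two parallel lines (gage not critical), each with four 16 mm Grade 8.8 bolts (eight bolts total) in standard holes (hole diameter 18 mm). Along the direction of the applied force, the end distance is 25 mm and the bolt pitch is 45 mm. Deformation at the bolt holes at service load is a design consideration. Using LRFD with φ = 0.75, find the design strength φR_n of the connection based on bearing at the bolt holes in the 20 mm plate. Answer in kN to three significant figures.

Per bolt r_n = 1.2 l_c t F_u ≤ 2.4 d t F_u; upper limit = 2.4 × 16 × 20 × 430 / 1000 = 330.2 kN.
Edge bolt: l_c = 25 − 18/2 = 16 mm → 1.2 × 16 × 20 × 430 / 1000 = 165.1 → r_n = 165.1 kN.
Interior bolts: l_c = 45 − 18 = 27 mm → 1.2 × 27 × 20 × 430 / 1000 = 278.6 → r_n = 278.6 kN.
R_n = 2 × 165.1 + 6 × 278.6 = 2002 kN.
Design strength φR_n = 0.75 × 2002 = 1500 kN.

1500 kN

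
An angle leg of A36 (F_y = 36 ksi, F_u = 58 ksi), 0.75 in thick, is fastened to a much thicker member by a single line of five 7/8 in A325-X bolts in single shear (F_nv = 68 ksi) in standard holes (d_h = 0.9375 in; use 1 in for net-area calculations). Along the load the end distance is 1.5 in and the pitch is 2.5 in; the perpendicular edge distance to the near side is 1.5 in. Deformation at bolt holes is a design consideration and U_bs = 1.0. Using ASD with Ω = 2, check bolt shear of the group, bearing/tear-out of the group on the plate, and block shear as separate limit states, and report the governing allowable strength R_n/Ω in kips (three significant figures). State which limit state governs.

102 kips (bolt shear governs)

Bolt shear: A_b = π·0.875²/4 = 0.6013 in²; R_n = 68 × 0.6013 × 5 × 1 = 204.4 kips → 204.4 / 2 = 102 kips.
Bearing: edge l_c = 1.031, r_n = 53.83 kips; interior l_c = 1.562, r_n = 81.56 kips; R_n = 53.83 + 4·81.56 = 380.1 kips → 190 kips.
Block shear: A_gv = 8.625, A_nv = 5.25, A_nt = 0.75 in²; R_n = min(0.6F_uA_nv, 0.6F_yA_gv) + U_bs·F_u·A_nt = 226.2 kips → 113 kips.
Bolt shear governs: 102 kips.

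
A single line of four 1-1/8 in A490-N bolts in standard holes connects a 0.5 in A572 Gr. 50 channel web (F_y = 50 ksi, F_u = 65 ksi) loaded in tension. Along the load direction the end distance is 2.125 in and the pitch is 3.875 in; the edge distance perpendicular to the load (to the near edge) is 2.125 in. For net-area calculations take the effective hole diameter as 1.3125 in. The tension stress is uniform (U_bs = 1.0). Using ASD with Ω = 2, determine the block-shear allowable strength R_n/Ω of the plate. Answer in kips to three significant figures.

113 kips

Shear plane L_v = 2.125 + 3·3.875 = 13.75 in; A_gv = 13.75 × 0.5 = 6.875 in².
A_nv = (13.75 − 3.5·1.3125) × 0.5 = 4.578 in².
A_nt = (2.125 − 0.5·1.3125) × 0.5 = 0.7344 in².
0.6 F_u A_nv = 178.5 kips; 0.6 F_y A_gv = 206.2 kips → shear rupture governs the shear term.
R_n = 178.5 + 1.0 × 65 × 0.7344 = 226.3 kips.
Allowable strength R_n/Ω = 226.3 / 2 = 113 kips.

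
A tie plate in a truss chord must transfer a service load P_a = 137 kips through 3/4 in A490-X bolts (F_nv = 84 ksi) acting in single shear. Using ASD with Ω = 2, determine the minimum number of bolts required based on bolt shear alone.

A_b = π·0.75²/4 = 0.4418 in².
Per-bolt allowable strength R_n/Ω = 84 × 0.4418 × 1 / 2 = 18.56 kips.
n ≥ 137 / 18.56 = 7.383 → use 8 bolts.

8 bolts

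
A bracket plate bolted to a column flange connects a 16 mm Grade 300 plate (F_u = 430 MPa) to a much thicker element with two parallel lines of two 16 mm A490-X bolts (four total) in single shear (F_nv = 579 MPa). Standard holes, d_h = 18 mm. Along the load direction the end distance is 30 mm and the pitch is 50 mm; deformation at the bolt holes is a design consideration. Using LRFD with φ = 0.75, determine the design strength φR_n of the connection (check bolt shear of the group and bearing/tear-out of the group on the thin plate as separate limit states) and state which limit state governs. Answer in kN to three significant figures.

Bolt shear: A_b = π·16²/4 = 201.1 mm²; R_n = 579 × 201.1 × 4 × 1 / 1000 = 465.7 kN → 0.75 × 465.7 = 349 kN.
Bearing (1.2 l_c t F_u ≤ 2.4 d t F_u): upper limit = 2.4·16·16·430 / 1000 = 264.2 kN.
  Edge l_c = 30 − 18/2 = 21 → r_n = 173.4 kN; interior l_c = 50 − 18 = 32 → r_n = 264.2 kN.
  R_n,bearing = 2·173.4 + 2·264.2 = 875.1 kN → 0.75 × 875.1 = 656 kN.
Bolt shear governs: 349 kN.

349 kN (bolt shear governs)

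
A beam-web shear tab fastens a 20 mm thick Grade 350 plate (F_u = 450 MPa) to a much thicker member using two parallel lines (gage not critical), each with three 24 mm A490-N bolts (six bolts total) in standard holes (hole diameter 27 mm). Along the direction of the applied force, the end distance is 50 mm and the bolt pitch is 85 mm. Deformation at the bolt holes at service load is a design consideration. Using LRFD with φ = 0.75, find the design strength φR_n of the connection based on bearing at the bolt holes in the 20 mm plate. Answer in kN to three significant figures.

Per bolt r_n = 1.2 l_c t F_u ≤ 2.4 d t F_u; upper limit = 2.4 × 24 × 20 × 450 / 1000 = 518.4 kN.
Edge bolt: l_c = 50 − 27/2 = 36.5 mm → 1.2 × 36.5 × 20 × 450 / 1000 = 394.2 → r_n = 394.2 kN.
Interior bolts: l_c = 85 − 27 = 58 mm → 1.2 × 58 × 20 × 450 / 1000 = 626.4 → r_n = 518.4 kN.
R_n = 2 × 394.2 + 4 × 518.4 = 2862 kN.
Design strength φR_n = 0.75 × 2862 = 2150 kN.

2150 kN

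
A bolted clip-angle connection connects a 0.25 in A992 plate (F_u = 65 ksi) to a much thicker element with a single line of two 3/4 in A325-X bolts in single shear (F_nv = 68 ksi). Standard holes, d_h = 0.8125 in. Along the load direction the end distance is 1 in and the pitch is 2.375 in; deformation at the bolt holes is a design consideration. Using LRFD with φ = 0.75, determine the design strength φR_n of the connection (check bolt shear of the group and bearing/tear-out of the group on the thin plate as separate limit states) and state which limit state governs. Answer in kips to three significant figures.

Bolt shear: A_b = π·0.75²/4 = 0.4418 in²; R_n = 68 × 0.4418 × 2 × 1 = 60.08 kips → 0.75 × 60.08 = 45.1 kips.
Bearing (1.2 l_c t F_u ≤ 2.4 d t F_u): upper limit = 2.4·0.75·0.25·65 = 29.25 kips.
  Edge l_c = 1 − 0.8125/2 = 0.5938 → r_n = 11.58 kips; interior l_c = 2.375 − 0.8125 = 1.562 → r_n = 29.25 kips.
  R_n,bearing = 1·11.58 + 1·29.25 = 40.83 kips → 0.75 × 40.83 = 30.6 kips.
Bearing governs: 30.6 kips.

30.6 kips (bearing governs)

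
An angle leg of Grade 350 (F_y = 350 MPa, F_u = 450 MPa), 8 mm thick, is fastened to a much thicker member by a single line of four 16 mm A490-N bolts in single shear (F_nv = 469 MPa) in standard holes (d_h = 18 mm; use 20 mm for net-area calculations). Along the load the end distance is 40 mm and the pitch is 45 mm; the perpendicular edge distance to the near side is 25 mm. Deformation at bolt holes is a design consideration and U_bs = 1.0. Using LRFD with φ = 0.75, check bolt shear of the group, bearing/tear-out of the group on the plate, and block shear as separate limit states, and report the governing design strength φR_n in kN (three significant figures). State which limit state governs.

Bolt shear: A_b = π·16²/4 = 201.1 mm²; R_n = 469 × 201.1 × 4 × 1 / 1000 = 377.2 kN → 0.75 × 377.2 = 283 kN.
Bearing: edge l_c = 31, r_n = 133.9 kN; interior l_c = 27, r_n = 116.6 kN; R_n = 133.9 + 3·116.6 = 483.8 kN → 363 kN.
Block shear: A_gv = 1400, A_nv = 840, A_nt = 120 mm²; R_n = min(0.6F_uA_nv, 0.6F_yA_gv) + U_bs·F_u·A_nt = 280.8 kN → 211 kN.
Block shear governs: 211 kN.

211 kN (block shear governs)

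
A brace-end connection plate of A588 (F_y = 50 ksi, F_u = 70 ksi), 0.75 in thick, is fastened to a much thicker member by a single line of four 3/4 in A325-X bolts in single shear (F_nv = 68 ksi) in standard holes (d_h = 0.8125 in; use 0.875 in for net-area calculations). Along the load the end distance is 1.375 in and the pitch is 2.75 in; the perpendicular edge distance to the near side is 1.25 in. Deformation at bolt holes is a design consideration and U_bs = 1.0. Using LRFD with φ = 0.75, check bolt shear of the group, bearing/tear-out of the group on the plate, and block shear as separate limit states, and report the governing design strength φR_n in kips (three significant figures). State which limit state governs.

90.1 kips (bolt shear governs)

Bolt shear: A_b = π·0.75²/4 = 0.4418 in²; R_n = 68 × 0.4418 × 4 × 1 = 120.2 kips → 0.75 × 120.2 = 90.1 kips.
Bearing: edge l_c = 0.9688, r_n = 61.03 kips; interior l_c = 1.938, r_n = 94.5 kips; R_n = 61.03 + 3·94.5 = 344.5 kips → 258 kips.
Block shear: A_gv = 7.219, A_nv = 4.922, A_nt = 0.6094 in²; R_n = min(0.6F_uA_nv, 0.6F_yA_gv) + U_bs·F_u·A_nt = 249.4 kips → 187 kips.
Bolt shear governs: 90.1 kips.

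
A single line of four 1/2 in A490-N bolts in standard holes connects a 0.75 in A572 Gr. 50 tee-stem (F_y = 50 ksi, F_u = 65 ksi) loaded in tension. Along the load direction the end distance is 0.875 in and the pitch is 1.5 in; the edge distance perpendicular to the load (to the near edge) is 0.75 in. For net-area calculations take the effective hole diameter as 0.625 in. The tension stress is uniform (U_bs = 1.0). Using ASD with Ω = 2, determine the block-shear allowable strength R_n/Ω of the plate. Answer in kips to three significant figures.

Shear plane L_v = 0.875 + 3·1.5 = 5.375 in; A_gv = 5.375 × 0.75 = 4.031 in².
A_nv = (5.375 − 3.5·0.625) × 0.75 = 2.391 in².
A_nt = (0.75 − 0.5·0.625) × 0.75 = 0.3281 in².
0.6 F_u A_nv = 93.23 kips; 0.6 F_y A_gv = 120.9 kips → shear rupture governs the shear term.
R_n = 93.23 + 1.0 × 65 × 0.3281 = 114.6 kips.
Allowable strength R_n/Ω = 114.6 / 2 = 57.3 kips.

57.3 kips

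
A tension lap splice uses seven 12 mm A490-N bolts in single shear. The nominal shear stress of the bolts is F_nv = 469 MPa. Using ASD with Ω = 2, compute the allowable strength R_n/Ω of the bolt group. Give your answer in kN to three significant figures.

186 kN

A_b = π × 12² / 4 = 113.1 mm².
R_n = F_nv · A_b · n · n_s = 469 × 113.1 × 7 × 1 / 1000 = 371.3 kN.
Allowable strength R_n/Ω = 371.3 / 2 = 186 kN.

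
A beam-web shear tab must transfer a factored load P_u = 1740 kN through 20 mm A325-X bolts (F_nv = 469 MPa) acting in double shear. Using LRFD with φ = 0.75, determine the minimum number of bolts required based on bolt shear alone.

8 bolts

A_b = π·20²/4 = 314.2 mm².
Per-bolt design strength φR_n = 0.75 × 469 × 314.2 × 2 / 1000 = 221 kN.
n ≥ 1740 / 221 = 7.873 → use 8 bolts.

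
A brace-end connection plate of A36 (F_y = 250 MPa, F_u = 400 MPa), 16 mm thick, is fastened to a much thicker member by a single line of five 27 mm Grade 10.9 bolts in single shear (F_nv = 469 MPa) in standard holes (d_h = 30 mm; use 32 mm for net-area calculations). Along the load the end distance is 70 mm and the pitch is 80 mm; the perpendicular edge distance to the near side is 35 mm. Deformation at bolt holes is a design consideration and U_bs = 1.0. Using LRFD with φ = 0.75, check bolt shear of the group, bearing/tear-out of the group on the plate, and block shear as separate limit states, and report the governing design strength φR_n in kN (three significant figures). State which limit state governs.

793 kN (block shear governs)

Bolt shear: A_b = π·27²/4 = 572.6 mm²; R_n = 469 × 572.6 × 5 × 1 / 1000 = 1343 kN → 0.75 × 1343 = 1010 kN.
Bearing: edge l_c = 55, r_n = 414.7 kN; interior l_c = 50, r_n = 384 kN; R_n = 414.7 + 4·384 = 1951 kN → 1460 kN.
Block shear: A_gv = 6240, A_nv = 3936, A_nt = 304 mm²; R_n = min(0.6F_uA_nv, 0.6F_yA_gv) + U_bs·F_u·A_nt = 1058 kN → 793 kN.
Block shear governs: 793 kN.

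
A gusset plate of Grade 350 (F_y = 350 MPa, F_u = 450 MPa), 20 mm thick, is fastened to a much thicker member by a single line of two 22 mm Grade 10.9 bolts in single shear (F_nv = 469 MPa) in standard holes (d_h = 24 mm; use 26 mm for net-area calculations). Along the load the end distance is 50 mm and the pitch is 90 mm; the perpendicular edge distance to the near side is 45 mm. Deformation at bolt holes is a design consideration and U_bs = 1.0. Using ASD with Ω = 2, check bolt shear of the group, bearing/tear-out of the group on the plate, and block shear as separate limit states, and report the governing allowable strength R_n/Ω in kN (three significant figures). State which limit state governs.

178 kN (bolt shear governs)

Bolt shear: A_b = π·22²/4 = 380.1 mm²; R_n = 469 × 380.1 × 2 × 1 / 1000 = 356.6 kN → 356.6 / 2 = 178 kN.
Bearing: edge l_c = 38, r_n = 410.4 kN; interior l_c = 66, r_n = 475.2 kN; R_n = 410.4 + 1·475.2 = 885.6 kN → 443 kN.
Block shear: A_gv = 2800, A_nv = 2020, A_nt = 640 mm²; R_n = min(0.6F_uA_nv, 0.6F_yA_gv) + U_bs·F_u·A_nt = 833.4 kN → 417 kN.
Bolt shear governs: 178 kN.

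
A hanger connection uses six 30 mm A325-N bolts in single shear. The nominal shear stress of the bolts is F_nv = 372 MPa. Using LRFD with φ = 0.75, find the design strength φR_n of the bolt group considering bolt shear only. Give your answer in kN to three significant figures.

1180 kN

A_b = π × 30² / 4 = 706.9 mm².
R_n = F_nv · A_b · n · n_s = 372 × 706.9 × 6 × 1 / 1000 = 1578 kN.
Design strength φR_n = 0.75 × 1578 = 1180 kN.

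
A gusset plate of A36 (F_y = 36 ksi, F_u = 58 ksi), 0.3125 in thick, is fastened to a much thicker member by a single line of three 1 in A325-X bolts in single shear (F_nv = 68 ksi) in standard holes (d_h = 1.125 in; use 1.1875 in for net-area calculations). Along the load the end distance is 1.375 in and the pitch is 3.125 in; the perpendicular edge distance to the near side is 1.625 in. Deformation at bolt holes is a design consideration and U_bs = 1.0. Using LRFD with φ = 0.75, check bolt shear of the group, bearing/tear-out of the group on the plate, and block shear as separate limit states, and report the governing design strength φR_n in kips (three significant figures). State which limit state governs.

Bolt shear: A_b = π·1²/4 = 0.7854 in²; R_n = 68 × 0.7854 × 3 × 1 = 160.2 kips → 0.75 × 160.2 = 120 kips.
Bearing: edge l_c = 0.8125, r_n = 17.67 kips; interior l_c = 2, r_n = 43.5 kips; R_n = 17.67 + 2·43.5 = 104.7 kips → 78.5 kips.
Block shear: A_gv = 2.383, A_nv = 1.455, A_nt = 0.3223 in²; R_n = min(0.6F_uA_nv, 0.6F_yA_gv) + U_bs·F_u·A_nt = 69.33 kips → 52 kips.
Block shear governs: 52 kips.

52 kips (block shear governs)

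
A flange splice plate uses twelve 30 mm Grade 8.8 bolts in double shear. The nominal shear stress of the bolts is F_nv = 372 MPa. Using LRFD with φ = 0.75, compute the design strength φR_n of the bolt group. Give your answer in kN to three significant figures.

4730 kN

A_b = π × 30² / 4 = 706.9 mm².
R_n = F_nv · A_b · n · n_s = 372 × 706.9 × 12 × 2 / 1000 = 6311 kN.
Design strength φR_n = 0.75 × 6311 = 4730 kN.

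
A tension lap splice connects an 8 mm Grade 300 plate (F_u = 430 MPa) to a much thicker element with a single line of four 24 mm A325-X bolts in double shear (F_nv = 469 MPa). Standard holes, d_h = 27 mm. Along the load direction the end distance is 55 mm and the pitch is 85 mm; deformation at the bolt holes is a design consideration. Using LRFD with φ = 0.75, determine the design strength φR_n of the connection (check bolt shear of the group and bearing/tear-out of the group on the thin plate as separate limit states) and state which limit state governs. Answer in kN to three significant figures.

Bolt shear: A_b = π·24²/4 = 452.4 mm²; R_n = 469 × 452.4 × 4 × 2 / 1000 = 1697 kN → 0.75 × 1697 = 1270 kN.
Bearing (1.2 l_c t F_u ≤ 2.4 d t F_u): upper limit = 2.4·24·8·430 / 1000 = 198.1 kN.
  Edge l_c = 55 − 27/2 = 41.5 → r_n = 171.3 kN; interior l_c = 85 − 27 = 58 → r_n = 198.1 kN.
  R_n,bearing = 1·171.3 + 3·198.1 = 765.7 kN → 0.75 × 765.7 = 574 kN.
Bearing governs: 574 kN.

574 kN (bearing governs)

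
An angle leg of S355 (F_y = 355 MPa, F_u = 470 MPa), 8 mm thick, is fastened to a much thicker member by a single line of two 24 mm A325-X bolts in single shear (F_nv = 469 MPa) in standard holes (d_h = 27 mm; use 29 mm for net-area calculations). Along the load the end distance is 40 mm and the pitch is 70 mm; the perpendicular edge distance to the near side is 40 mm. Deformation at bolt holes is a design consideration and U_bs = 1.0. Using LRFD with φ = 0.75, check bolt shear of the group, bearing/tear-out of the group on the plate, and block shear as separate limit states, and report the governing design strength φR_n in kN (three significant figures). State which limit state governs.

Bolt shear: A_b = π·24²/4 = 452.4 mm²; R_n = 469 × 452.4 × 2 × 1 / 1000 = 424.3 kN → 0.75 × 424.3 = 318 kN.
Bearing: edge l_c = 26.5, r_n = 119.6 kN; interior l_c = 43, r_n = 194 kN; R_n = 119.6 + 1·194 = 313.6 kN → 235 kN.
Block shear: A_gv = 880, A_nv = 532, A_nt = 204 mm²; R_n = min(0.6F_uA_nv, 0.6F_yA_gv) + U_bs·F_u·A_nt = 245.9 kN → 184 kN.
Block shear governs: 184 kN.

184 kN (block shear governs)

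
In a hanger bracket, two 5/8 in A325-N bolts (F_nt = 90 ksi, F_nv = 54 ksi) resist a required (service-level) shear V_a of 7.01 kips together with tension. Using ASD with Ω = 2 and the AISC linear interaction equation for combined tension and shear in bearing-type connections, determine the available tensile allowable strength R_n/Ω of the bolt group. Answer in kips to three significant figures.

24.2 kips

A_b = π·0.625²/4 = 0.3068 in²; f_rv = 7.01 / (2 × 0.3068) = 11.42 ksi.
F'_nt = 1.3 F_nt − (Ω F_nt / F_nv) f_rv = 1.3·90 − (2·90/54)·11.42 = 78.92 ksi, capped at F_nt → F'_nt = 78.92 ksi.
R_n = F'_nt · A_b · n = 78.92 × 0.3068 × 2 = 48.42 kips.
Allowable strength R_n/Ω = 48.42 / 2 = 24.2 kips.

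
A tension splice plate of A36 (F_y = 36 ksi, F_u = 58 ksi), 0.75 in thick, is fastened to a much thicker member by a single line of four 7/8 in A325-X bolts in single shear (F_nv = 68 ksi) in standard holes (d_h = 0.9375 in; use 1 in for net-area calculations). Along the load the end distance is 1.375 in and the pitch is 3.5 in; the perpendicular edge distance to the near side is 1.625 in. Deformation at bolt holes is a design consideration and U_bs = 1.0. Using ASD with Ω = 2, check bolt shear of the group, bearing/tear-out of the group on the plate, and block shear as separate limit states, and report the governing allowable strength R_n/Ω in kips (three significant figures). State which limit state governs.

81.8 kips (bolt shear governs)

Bolt shear: A_b = π·0.875²/4 = 0.6013 in²; R_n = 68 × 0.6013 × 4 × 1 = 163.6 kips → 163.6 / 2 = 81.8 kips.
Bearing: edge l_c = 0.9062, r_n = 47.31 kips; interior l_c = 2.562, r_n = 91.35 kips; R_n = 47.31 + 3·91.35 = 321.4 kips → 161 kips.
Block shear: A_gv = 8.906, A_nv = 6.281, A_nt = 0.8438 in²; R_n = min(0.6F_uA_nv, 0.6F_yA_gv) + U_bs·F_u·A_nt = 241.3 kips → 121 kips.
Bolt shear governs: 81.8 kips.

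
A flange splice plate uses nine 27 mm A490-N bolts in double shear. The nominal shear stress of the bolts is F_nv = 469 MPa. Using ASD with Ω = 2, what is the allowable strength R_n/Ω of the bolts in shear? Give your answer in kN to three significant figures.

2420 kN

A_b = π × 27² / 4 = 572.6 mm².
R_n = F_nv · A_b · n · n_s = 469 × 572.6 × 9 × 2 / 1000 = 4834 kN.
Allowable strength R_n/Ω = 4834 / 2 = 2420 kN.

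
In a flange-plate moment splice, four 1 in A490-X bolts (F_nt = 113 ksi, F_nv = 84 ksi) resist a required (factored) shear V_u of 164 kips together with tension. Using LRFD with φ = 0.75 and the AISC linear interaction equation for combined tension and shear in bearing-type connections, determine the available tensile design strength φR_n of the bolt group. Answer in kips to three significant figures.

A_b = π·1²/4 = 0.7854 in²; f_rv = 164 / (4 × 0.7854) = 52.2 ksi.
F'_nt = 1.3 F_nt − (F_nt / φF_nv) f_rv = 1.3·113 − (113/(0.75·84))·52.2 = 53.27 ksi, capped at F_nt → F'_nt = 53.27 ksi.
R_n = F'_nt · A_b · n = 53.27 × 0.7854 × 4 = 167.3 kips.
Design strength φR_n = 0.75 × 167.3 = 126 kips.

126 kips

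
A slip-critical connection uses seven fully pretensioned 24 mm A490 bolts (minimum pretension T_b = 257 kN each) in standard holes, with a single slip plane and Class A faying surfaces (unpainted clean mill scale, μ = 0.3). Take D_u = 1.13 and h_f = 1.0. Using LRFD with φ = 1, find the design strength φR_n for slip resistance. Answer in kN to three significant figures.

610 kN

R_n = μ · D_u · h_f · T_b · n_s · n_b = 0.3 × 1.13 × 1.0 × 257 × 1 × 7 = 609.9 kN.
Design strength φR_n = 1 × 609.9 = 610 kN.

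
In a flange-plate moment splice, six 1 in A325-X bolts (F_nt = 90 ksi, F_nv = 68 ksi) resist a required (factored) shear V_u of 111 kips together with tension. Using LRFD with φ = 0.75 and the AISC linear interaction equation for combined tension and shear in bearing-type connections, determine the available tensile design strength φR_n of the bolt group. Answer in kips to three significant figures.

267 kips

A_b = π·1²/4 = 0.7854 in²; f_rv = 111 / (6 × 0.7854) = 23.55 ksi.
F'_nt = 1.3 F_nt − (F_nt / φF_nv) f_rv = 1.3·90 − (90/(0.75·68))·23.55 = 75.43 ksi, capped at F_nt → F'_nt = 75.43 ksi.
R_n = F'_nt · A_b · n = 75.43 × 0.7854 × 6 = 355.5 kips.
Design strength φR_n = 0.75 × 355.5 = 267 kips.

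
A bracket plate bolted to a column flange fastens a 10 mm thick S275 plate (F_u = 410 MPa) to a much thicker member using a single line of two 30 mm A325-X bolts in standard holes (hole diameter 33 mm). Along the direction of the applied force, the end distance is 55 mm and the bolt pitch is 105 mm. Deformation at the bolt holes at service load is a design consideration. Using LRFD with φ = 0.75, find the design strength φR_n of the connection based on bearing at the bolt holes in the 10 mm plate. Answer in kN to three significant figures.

Per bolt r_n = 1.2 l_c t F_u ≤ 2.4 d t F_u; upper limit = 2.4 × 30 × 10 × 410 / 1000 = 295.2 kN.
Edge bolt: l_c = 55 − 33/2 = 38.5 mm → 1.2 × 38.5 × 10 × 410 / 1000 = 189.4 → r_n = 189.4 kN.
Interior bolts: l_c = 105 − 33 = 72 mm → 1.2 × 72 × 10 × 410 / 1000 = 354.2 → r_n = 295.2 kN.
R_n = 1 × 189.4 + 1 × 295.2 = 484.6 kN.
Design strength φR_n = 0.75 × 484.6 = 363 kN.

363 kN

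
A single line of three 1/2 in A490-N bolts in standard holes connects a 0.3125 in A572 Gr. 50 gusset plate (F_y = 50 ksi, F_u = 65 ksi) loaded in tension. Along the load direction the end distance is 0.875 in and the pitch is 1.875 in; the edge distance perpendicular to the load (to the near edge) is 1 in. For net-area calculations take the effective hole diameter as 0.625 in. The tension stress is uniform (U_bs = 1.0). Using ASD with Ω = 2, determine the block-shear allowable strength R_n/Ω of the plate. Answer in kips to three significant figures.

Shear plane L_v = 0.875 + 2·1.875 = 4.625 in; A_gv = 4.625 × 0.3125 = 1.445 in².
A_nv = (4.625 − 2.5·0.625) × 0.3125 = 0.957 in².
A_nt = (1 − 0.5·0.625) × 0.3125 = 0.2148 in².
0.6 F_u A_nv = 37.32 kips; 0.6 F_y A_gv = 43.36 kips → shear rupture governs the shear term.
R_n = 37.32 + 1.0 × 65 × 0.2148 = 51.29 kips.
Allowable strength R_n/Ω = 51.29 / 2 = 25.6 kips.

25.6 kips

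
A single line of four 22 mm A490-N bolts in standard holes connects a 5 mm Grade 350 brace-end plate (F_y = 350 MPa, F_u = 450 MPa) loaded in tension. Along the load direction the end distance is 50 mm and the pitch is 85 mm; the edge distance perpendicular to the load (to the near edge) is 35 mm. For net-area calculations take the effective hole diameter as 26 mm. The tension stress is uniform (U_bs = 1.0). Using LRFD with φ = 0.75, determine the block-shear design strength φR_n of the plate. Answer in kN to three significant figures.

Shear plane L_v = 50 + 3·85 = 305 mm; A_gv = 305 × 5 = 1525 mm².
A_nv = (305 − 3.5·26) × 5 = 1070 mm².
A_nt = (35 − 0.5·26) × 5 = 110 mm².
0.6 F_u A_nv = 288.9 kN; 0.6 F_y A_gv = 320.2 kN → shear rupture governs the shear term.
R_n = 288.9 + 1.0 × 450 × 110 / 1000 = 338.4 kN.
Design strength φR_n = 0.75 × 338.4 = 254 kN.

254 kN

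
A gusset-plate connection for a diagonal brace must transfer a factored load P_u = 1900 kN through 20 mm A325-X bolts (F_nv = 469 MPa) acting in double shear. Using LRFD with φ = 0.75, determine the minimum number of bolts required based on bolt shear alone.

9 bolts

A_b = π·20²/4 = 314.2 mm².
Per-bolt design strength φR_n = 0.75 × 469 × 314.2 × 2 / 1000 = 221 kN.
n ≥ 1900 / 221 = 8.597 → use 9 bolts.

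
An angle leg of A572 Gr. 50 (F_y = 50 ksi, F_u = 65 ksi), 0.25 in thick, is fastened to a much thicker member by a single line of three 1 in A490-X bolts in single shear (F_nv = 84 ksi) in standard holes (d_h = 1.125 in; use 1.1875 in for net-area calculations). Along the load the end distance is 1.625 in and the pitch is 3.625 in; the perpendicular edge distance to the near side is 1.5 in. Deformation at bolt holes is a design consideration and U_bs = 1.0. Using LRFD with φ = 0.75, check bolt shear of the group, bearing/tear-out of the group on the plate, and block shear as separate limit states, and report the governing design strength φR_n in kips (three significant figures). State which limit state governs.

54.2 kips (block shear governs)

Bolt shear: A_b = π·1²/4 = 0.7854 in²; R_n = 84 × 0.7854 × 3 × 1 = 197.9 kips → 0.75 × 197.9 = 148 kips.
Bearing: edge l_c = 1.062, r_n = 20.72 kips; interior l_c = 2.5, r_n = 39 kips; R_n = 20.72 + 2·39 = 98.72 kips → 74 kips.
Block shear: A_gv = 2.219, A_nv = 1.477, A_nt = 0.2266 in²; R_n = min(0.6F_uA_nv, 0.6F_yA_gv) + U_bs·F_u·A_nt = 72.31 kips → 54.2 kips.
Block shear governs: 54.2 kips.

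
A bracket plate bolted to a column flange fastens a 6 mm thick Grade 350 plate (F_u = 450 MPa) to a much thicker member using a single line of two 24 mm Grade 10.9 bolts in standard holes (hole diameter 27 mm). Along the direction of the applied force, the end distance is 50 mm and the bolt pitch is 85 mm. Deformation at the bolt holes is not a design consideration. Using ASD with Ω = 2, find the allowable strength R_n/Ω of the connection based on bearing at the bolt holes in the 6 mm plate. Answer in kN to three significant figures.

Per bolt r_n = 1.5 l_c t F_u ≤ 3.0 d t F_u; upper limit = 3.0 × 24 × 6 × 450 / 1000 = 194.4 kN.
Edge bolt: l_c = 50 − 27/2 = 36.5 mm → 1.5 × 36.5 × 6 × 450 / 1000 = 147.8 → r_n = 147.8 kN.
Interior bolts: l_c = 85 − 27 = 58 mm → 1.5 × 58 × 6 × 450 / 1000 = 234.9 → r_n = 194.4 kN.
R_n = 1 × 147.8 + 1 × 194.4 = 342.2 kN.
Allowable strength R_n/Ω = 342.2 / 2 = 171 kN.

171 kN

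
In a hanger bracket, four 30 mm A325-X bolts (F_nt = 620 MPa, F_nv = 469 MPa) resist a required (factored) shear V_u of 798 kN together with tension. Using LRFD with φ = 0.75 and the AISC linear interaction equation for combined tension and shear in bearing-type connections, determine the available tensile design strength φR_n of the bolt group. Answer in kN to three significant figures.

654 kN

A_b = π·30²/4 = 706.9 mm²; f_rv = 798 × 1000 / (4 × 706.9) = 282.2 MPa.
F'_nt = 1.3 F_nt − (F_nt / φF_nv) f_rv = 1.3·620 − (620/(0.75·469))·282.2 = 308.5 MPa, capped at F_nt → F'_nt = 308.5 MPa.
R_n = F'_nt · A_b · n = 308.5 × 706.9 × 4 / 1000 = 872.3 kN.
Design strength φR_n = 0.75 × 872.3 = 654 kN.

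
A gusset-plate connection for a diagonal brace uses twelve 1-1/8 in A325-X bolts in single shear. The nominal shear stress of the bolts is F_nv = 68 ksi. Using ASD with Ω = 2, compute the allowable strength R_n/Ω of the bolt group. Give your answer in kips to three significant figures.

A_b = π × 1.125² / 4 = 0.994 in².
R_n = F_nv · A_b · n · n_s = 68 × 0.994 × 12 × 1 = 811.1 kips.
Allowable strength R_n/Ω = 811.1 / 2 = 406 kips.

406 kips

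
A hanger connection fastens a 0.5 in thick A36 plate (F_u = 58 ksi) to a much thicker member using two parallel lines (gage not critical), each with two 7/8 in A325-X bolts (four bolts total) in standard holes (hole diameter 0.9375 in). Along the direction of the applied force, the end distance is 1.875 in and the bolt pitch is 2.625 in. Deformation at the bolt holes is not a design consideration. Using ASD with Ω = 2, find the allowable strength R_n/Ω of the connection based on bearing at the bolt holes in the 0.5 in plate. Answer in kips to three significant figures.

Per bolt r_n = 1.5 l_c t F_u ≤ 3.0 d t F_u; upper limit = 3.0 × 0.875 × 0.5 × 58 = 76.12 kips.
Edge bolt: l_c = 1.875 − 0.9375/2 = 1.406 in → 1.5 × 1.406 × 0.5 × 58 = 61.17 → r_n = 61.17 kips.
Interior bolts: l_c = 2.625 − 0.9375 = 1.688 in → 1.5 × 1.688 × 0.5 × 58 = 73.41 → r_n = 73.41 kips.
R_n = 2 × 61.17 + 2 × 73.41 = 269.2 kips.
Allowable strength R_n/Ω = 269.2 / 2 = 135 kips.

135 kips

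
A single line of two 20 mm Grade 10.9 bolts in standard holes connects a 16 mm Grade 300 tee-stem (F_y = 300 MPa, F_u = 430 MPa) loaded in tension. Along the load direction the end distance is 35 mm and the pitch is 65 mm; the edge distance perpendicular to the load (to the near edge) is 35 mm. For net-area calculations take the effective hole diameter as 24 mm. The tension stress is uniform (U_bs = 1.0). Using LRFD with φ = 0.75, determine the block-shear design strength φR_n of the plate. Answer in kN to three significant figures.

317 kN

Shear plane L_v = 35 + 1·65 = 100 mm; A_gv = 100 × 16 = 1600 mm².
A_nv = (100 − 1.5·24) × 16 = 1024 mm².
A_nt = (35 − 0.5·24) × 16 = 368 mm².
0.6 F_u A_nv = 264.2 kN; 0.6 F_y A_gv = 288 kN → shear rupture governs the shear term.
R_n = 264.2 + 1.0 × 430 × 368 / 1000 = 422.4 kN.
Design strength φR_n = 0.75 × 422.4 = 317 kN.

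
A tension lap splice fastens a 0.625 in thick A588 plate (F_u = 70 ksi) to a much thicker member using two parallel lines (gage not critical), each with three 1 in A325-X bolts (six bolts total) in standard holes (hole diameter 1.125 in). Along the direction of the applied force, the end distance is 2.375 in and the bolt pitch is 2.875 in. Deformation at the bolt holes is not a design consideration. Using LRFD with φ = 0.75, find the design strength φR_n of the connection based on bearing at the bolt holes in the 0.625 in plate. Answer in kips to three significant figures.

523 kips

Per bolt r_n = 1.5 l_c t F_u ≤ 3.0 d t F_u; upper limit = 3.0 × 1 × 0.625 × 70 = 131.2 kips.
Edge bolt: l_c = 2.375 − 1.125/2 = 1.812 in → 1.5 × 1.812 × 0.625 × 70 = 118.9 → r_n = 118.9 kips.
Interior bolts: l_c = 2.875 − 1.125 = 1.75 in → 1.5 × 1.75 × 0.625 × 70 = 114.8 → r_n = 114.8 kips.
R_n = 2 × 118.9 + 4 × 114.8 = 697.3 kips.
Design strength φR_n = 0.75 × 697.3 = 523 kips.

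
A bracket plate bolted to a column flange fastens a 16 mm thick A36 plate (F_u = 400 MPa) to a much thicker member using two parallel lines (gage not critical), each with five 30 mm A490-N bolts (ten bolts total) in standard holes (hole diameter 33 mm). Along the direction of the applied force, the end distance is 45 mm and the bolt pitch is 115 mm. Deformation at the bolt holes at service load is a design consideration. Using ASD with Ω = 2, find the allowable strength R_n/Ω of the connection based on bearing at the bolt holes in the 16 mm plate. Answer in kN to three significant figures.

Per bolt r_n = 1.2 l_c t F_u ≤ 2.4 d t F_u; upper limit = 2.4 × 30 × 16 × 400 / 1000 = 460.8 kN.
Edge bolt: l_c = 45 − 33/2 = 28.5 mm → 1.2 × 28.5 × 16 × 400 / 1000 = 218.9 → r_n = 218.9 kN.
Interior bolts: l_c = 115 − 33 = 82 mm → 1.2 × 82 × 16 × 400 / 1000 = 629.8 → r_n = 460.8 kN.
R_n = 2 × 218.9 + 8 × 460.8 = 4124 kN.
Allowable strength R_n/Ω = 4124 / 2 = 2060 kN.

2060 kN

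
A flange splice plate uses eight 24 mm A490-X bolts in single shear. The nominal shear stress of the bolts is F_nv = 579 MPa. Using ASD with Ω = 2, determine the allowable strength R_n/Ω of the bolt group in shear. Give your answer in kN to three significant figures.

A_b = π × 24² / 4 = 452.4 mm².
R_n = F_nv · A_b · n · n_s = 579 × 452.4 × 8 × 1 / 1000 = 2095 kN.
Allowable strength R_n/Ω = 2095 / 2 = 1050 kN.

1050 kN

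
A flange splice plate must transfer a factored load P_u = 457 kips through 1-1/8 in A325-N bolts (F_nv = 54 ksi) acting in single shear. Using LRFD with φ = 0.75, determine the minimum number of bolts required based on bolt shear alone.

12 bolts

A_b = π·1.125²/4 = 0.994 in².
Per-bolt design strength φR_n = 0.75 × 54 × 0.994 × 1 = 40.26 kips.
n ≥ 457 / 40.26 = 11.35 → use 12 bolts.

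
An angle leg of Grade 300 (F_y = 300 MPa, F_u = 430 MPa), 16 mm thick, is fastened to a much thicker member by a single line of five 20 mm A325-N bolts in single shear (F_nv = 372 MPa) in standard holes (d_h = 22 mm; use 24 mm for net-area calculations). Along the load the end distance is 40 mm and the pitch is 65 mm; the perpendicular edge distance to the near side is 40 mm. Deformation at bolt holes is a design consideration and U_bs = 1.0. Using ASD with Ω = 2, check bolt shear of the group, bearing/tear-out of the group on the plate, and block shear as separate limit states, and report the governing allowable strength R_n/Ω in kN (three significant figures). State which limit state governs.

292 kN (bolt shear governs)

Bolt shear: A_b = π·20²/4 = 314.2 mm²; R_n = 372 × 314.2 × 5 × 1 / 1000 = 584.3 kN → 584.3 / 2 = 292 kN.
Bearing: edge l_c = 29, r_n = 239.4 kN; interior l_c = 43, r_n = 330.2 kN; R_n = 239.4 + 4·330.2 = 1560 kN → 780 kN.
Block shear: A_gv = 4800, A_nv = 3072, A_nt = 448 mm²; R_n = min(0.6F_uA_nv, 0.6F_yA_gv) + U_bs·F_u·A_nt = 985.2 kN → 493 kN.
Bolt shear governs: 292 kN.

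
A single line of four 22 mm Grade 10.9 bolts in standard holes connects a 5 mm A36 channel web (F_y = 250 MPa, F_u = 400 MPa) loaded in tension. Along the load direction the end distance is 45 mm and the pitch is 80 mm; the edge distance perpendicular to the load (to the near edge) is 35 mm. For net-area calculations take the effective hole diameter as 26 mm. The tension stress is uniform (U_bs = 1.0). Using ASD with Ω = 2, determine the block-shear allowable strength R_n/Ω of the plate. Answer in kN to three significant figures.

129 kN

Shear plane L_v = 45 + 3·80 = 285 mm; A_gv = 285 × 5 = 1425 mm².
A_nv = (285 − 3.5·26) × 5 = 970 mm².
A_nt = (35 − 0.5·26) × 5 = 110 mm².
0.6 F_u A_nv = 232.8 kN; 0.6 F_y A_gv = 213.8 kN → shear yielding governs the shear term.
R_n = 213.8 + 1.0 × 400 × 110 / 1000 = 257.8 kN.
Allowable strength R_n/Ω = 257.8 / 2 = 129 kN.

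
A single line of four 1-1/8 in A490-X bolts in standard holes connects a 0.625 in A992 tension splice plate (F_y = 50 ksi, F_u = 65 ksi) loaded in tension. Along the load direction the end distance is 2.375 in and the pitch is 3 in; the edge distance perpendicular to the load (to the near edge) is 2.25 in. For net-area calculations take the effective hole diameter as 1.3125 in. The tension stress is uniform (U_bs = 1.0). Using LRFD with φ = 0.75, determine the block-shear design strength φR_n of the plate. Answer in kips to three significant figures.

Shear plane L_v = 2.375 + 3·3 = 11.38 in; A_gv = 11.38 × 0.625 = 7.109 in².
A_nv = (11.38 − 3.5·1.3125) × 0.625 = 4.238 in².
A_nt = (2.25 − 0.5·1.3125) × 0.625 = 0.9961 in².
0.6 F_u A_nv = 165.3 kips; 0.6 F_y A_gv = 213.3 kips → shear rupture governs the shear term.
R_n = 165.3 + 1.0 × 65 × 0.9961 = 230 kips.
Design strength φR_n = 0.75 × 230 = 173 kips.

173 kips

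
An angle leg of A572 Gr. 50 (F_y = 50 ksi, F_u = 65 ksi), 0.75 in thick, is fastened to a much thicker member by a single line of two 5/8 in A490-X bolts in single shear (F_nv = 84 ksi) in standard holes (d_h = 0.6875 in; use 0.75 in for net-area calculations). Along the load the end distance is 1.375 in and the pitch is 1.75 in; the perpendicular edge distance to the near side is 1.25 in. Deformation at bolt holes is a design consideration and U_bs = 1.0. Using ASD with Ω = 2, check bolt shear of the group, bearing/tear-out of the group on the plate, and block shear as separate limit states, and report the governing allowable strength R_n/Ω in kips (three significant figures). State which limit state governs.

Bolt shear: A_b = π·0.625²/4 = 0.3068 in²; R_n = 84 × 0.3068 × 2 × 1 = 51.54 kips → 51.54 / 2 = 25.8 kips.
Bearing: edge l_c = 1.031, r_n = 60.33 kips; interior l_c = 1.062, r_n = 62.16 kips; R_n = 60.33 + 1·62.16 = 122.5 kips → 61.2 kips.
Block shear: A_gv = 2.344, A_nv = 1.5, A_nt = 0.6562 in²; R_n = min(0.6F_uA_nv, 0.6F_yA_gv) + U_bs·F_u·A_nt = 101.2 kips → 50.6 kips.
Bolt shear governs: 25.8 kips.

25.8 kips (bolt shear governs)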